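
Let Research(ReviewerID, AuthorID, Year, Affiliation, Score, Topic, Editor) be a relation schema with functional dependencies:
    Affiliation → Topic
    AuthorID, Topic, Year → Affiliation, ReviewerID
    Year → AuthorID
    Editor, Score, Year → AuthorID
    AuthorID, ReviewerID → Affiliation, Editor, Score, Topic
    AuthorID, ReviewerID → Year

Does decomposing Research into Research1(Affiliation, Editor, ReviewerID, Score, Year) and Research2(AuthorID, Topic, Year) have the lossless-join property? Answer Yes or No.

No

Research1 ∩ Research2 = {Year}; its closure under F is {AuthorID, Year}.
Neither Research1 nor Research2 is contained in that closure, so the decomposition is lossy.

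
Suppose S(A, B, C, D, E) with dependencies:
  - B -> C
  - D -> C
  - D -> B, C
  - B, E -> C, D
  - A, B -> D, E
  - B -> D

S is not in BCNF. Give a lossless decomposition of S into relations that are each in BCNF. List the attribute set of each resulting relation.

{A, B, E}; {B, C, D}

Candidate keys of the original relation: {A, B}, {A, D}.
In {A, B, C, D, E}, {B} is not a superkey ({B}⁺ restricted to this set is {B, C, D}), so split on B -> C, D into {B, C, D} and {A, B, E}.
{B, C, D}: every determinant is a superkey — BCNF.
{A, B, E}: every determinant is a superkey — BCNF.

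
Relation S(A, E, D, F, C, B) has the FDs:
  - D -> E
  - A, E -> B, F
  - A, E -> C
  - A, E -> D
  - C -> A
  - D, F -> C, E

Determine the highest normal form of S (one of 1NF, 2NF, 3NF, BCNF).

3NF

Candidate keys: {A, D}, {A, E}, {C, D}, {C, E}, {D, F}. Prime attributes: {A, C, D, E, F}.
D -> E: {D}⁺ = {D, E}, which is not all of the attributes, so the left side is not a superkey — BCNF is violated.
But every attribute on its right side ({E}) is prime, and the same holds for every other non-superkey FD, so 3NF still holds.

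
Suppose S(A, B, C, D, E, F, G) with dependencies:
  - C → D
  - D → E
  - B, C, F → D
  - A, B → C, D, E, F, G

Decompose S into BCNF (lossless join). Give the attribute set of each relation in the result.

Candidate key of the original relation: {A, B}.
{A, B, C, D, E, F, G}: {C} determines {C, D, E} here but is not a superkey — split on C → D, E, giving {C, D, E} and {A, B, C, F, G}.
{C, D, E}: {D} determines {D, E} here but is not a superkey — split on D → E, giving {D, E} and {C, D}.
{D, E}: every determinant is a superkey — BCNF.
{C, D}: every determinant is a superkey — BCNF.
{A, B, C, F, G}: every determinant is a superkey — BCNF.

{A, B, C, F, G}; {C, D}; {D, E}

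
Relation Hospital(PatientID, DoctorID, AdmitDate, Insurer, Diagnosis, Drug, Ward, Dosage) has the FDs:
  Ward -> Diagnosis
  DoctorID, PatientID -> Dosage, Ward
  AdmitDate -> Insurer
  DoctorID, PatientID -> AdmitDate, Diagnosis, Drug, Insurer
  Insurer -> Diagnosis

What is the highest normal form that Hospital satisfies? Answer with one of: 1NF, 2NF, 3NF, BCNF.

2NF

Candidate key: {DoctorID, PatientID}. Prime attributes: {DoctorID, PatientID}.
Ward -> Diagnosis: {Ward}⁺ = {Diagnosis, Ward}, which is not all of the attributes, so the left side is not a superkey — BCNF is violated.
Because {Diagnosis} is non-prime and the left side of Ward -> Diagnosis is not a superkey, the relation is not in 3NF.
No non-prime attribute depends on a proper subset of any candidate key, so 2NF holds.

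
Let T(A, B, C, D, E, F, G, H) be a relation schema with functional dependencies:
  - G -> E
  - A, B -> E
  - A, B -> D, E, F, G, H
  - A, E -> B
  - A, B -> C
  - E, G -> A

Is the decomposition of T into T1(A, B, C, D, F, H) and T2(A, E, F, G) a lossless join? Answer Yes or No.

No

Common attributes: {A, F}; their closure is {A, F}.
The closure covers neither T1 nor T2 entirely; the join is not lossless.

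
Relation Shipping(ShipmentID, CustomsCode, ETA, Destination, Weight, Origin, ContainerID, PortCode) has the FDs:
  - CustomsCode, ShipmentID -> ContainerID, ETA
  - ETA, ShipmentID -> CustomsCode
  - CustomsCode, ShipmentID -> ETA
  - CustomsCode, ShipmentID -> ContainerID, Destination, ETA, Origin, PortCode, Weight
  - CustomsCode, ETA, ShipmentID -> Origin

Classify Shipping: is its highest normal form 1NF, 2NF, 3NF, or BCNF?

Candidate keys: {CustomsCode, ShipmentID}, {ETA, ShipmentID}. Prime attributes: {CustomsCode, ETA, ShipmentID}.
Every FD has a superkey on the left, so the relation is in BCNF.

BCNF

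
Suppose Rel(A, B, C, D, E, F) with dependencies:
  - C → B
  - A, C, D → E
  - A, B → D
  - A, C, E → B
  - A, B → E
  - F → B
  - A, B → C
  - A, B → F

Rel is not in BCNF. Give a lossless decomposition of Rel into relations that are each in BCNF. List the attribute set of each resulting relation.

{A, C, D, E, F}; {B, C}

Candidate keys of the original relation: {A, B}, {A, C}, {A, F}.
{A, B, C, D, E, F}: {C} determines {B, C} here but is not a superkey — split on C → B, giving {B, C} and {A, C, D, E, F}.
{B, C}: every determinant is a superkey — BCNF.
{A, C, D, E, F}: every determinant is a superkey — BCNF.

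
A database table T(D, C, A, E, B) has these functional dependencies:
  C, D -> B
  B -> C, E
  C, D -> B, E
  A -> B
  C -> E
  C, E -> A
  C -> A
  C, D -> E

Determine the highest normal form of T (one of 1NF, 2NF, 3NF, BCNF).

1NF

Candidate keys: {A, D}, {B, D}, {C, D}. Prime attributes: {A, B, C, D}.
B -> C, E breaks BCNF: {B}⁺ = {A, B, C, E}, so {B} is not a superkey.
B -> C, E has non-prime {E} on the right and a non-superkey on the left, so 3NF fails.
{A} is a proper subset of the key {A, D}, and {A}⁺ contains the non-prime attribute {E} — a partial dependency, so 2NF is violated.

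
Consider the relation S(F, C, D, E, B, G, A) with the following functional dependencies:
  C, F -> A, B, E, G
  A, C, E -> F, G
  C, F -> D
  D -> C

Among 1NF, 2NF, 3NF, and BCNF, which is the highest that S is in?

3NF

Candidate keys: {A, C, E}, {A, D, E}, {C, F}, {D, F}. Prime attributes: {A, C, D, E, F}.
D -> C: {D}⁺ = {C, D}, which is not all of the attributes, so the left side is not a superkey — BCNF is violated.
Since {C} ⊆ prime attributes and every other non-superkey FD also has a prime right side, the schema is in 3NF.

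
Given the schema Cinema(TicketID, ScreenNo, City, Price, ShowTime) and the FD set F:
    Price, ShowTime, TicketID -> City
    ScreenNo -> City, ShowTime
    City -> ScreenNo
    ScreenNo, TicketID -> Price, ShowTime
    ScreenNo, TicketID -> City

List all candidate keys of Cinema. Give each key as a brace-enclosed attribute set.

{TicketID} never appears on the right of any FD, so every key must include it.
{City, TicketID}⁺ = {City, Price, ScreenNo, ShowTime, TicketID} — all of the relation — so {City, TicketID} is a candidate key.
{ScreenNo, TicketID}⁺ = {City, Price, ScreenNo, ShowTime, TicketID} — all of the relation — so {ScreenNo, TicketID} is a candidate key.
{Price, ShowTime, TicketID}⁺ = {City, Price, ScreenNo, ShowTime, TicketID} — all of the relation — so {Price, ShowTime, TicketID} is a candidate key.
These are minimal and exhaustive — every other superkey contains one of them.

{City, TicketID}, {Price, ShowTime, TicketID}, {ScreenNo, TicketID}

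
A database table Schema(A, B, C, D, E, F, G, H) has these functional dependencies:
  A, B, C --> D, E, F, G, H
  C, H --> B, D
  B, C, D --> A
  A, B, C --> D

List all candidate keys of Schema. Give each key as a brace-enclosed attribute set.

No FD produces {C}, so it must be in every candidate key.
{C, H} is a candidate key since {C, H}⁺ = {A, B, C, D, E, F, G, H} covers every attribute.
{A, B, C} is a candidate key since {A, B, C}⁺ = {A, B, C, D, E, F, G, H} covers every attribute.
{B, C, D} is a candidate key since {B, C, D}⁺ = {A, B, C, D, E, F, G, H} covers every attribute.
Any other superkey properly contains one of these, so there are no further candidate keys.

{A, B, C}, {B, C, D}, {C, H}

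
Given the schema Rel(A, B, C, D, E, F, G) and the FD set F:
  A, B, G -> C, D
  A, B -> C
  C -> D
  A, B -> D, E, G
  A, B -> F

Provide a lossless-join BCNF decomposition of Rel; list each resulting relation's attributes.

{A, B, C, E, F, G}; {C, D}

Candidate key of the original relation: {A, B}.
Within {A, B, C, D, E, F, G}: {C}⁺ ∩ {A, B, C, D, E, F, G} = {C, D}, not the whole set, so C -> D violates BCNF; decompose into {C, D} and {A, B, C, E, F, G}.
{C, D} has no BCNF violation.
{A, B, C, E, F, G} has no BCNF violation.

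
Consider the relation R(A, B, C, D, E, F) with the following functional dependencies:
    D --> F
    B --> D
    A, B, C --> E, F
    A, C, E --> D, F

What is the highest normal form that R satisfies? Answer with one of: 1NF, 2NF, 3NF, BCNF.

1NF

Candidate key: {A, B, C}. Prime attributes: {A, B, C}.
D --> F: {D}⁺ = {D, F}, which is not all of the attributes, so the left side is not a superkey — BCNF is violated.
Because {F} is non-prime and the left side of D --> F is not a superkey, the relation is not in 3NF.
Since {B} ⊂ {A, B, C} and {B}⁺ ⊇ {D, F} with {D, F} non-prime, there is a partial dependency; 2NF fails.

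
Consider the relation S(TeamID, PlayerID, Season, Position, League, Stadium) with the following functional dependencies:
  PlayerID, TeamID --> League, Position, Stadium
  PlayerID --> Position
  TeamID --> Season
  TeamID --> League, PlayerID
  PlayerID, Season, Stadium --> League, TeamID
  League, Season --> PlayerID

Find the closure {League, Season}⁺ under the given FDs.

Start with {League, Season}.
League, Season --> PlayerID applies; add {PlayerID} → now {League, PlayerID, Season}.
PlayerID --> Position applies; add {Position} → now {League, PlayerID, Position, Season}.
No further FD applies.

{League, PlayerID, Position, Season}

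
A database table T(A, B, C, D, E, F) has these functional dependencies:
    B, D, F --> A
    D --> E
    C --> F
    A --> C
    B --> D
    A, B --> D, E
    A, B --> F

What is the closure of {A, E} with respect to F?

Start with {A, E}.
A --> C applies; add {C} → now {A, C, E}.
C --> F applies; add {F} → now {A, C, E, F}.
No further FD applies.

{A, C, E, F}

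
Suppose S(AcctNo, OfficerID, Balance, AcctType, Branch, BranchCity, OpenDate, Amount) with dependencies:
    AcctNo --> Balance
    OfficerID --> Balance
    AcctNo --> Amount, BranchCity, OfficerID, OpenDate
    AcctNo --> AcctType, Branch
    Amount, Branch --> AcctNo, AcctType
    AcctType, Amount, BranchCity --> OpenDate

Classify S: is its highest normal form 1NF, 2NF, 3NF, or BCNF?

Candidate keys: {AcctNo}, {Amount, Branch}. Prime attributes: {AcctNo, Amount, Branch}.
For OfficerID --> Balance we have {OfficerID}⁺ = {Balance, OfficerID}; {OfficerID} is not a superkey, so BCNF fails.
Because {Balance} is non-prime and the left side of OfficerID --> Balance is not a superkey, the relation is not in 3NF.
Checking every proper subset of each key, none determines a non-prime attribute — 2NF is satisfied.

2NF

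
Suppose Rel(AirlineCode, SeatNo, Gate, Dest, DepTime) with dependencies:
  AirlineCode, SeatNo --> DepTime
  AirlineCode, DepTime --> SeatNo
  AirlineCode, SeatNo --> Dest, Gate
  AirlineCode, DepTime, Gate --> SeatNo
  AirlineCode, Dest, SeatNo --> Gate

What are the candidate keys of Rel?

{AirlineCode} never appears on the right of any FD, so every key must include it.
Closure of {AirlineCode, DepTime} is {AirlineCode, DepTime, Dest, Gate, SeatNo}, the whole schema; {AirlineCode, DepTime} is a candidate key.
Closure of {AirlineCode, SeatNo} is {AirlineCode, DepTime, Dest, Gate, SeatNo}, the whole schema; {AirlineCode, SeatNo} is a candidate key.
No proper subset of any of these is a key, and no other minimal superkey exists.

{AirlineCode, DepTime}, {AirlineCode, SeatNo}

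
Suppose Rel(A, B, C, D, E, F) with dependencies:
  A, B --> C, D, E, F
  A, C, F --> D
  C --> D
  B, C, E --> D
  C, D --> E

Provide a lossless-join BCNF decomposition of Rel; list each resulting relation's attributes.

{A, B, C, F}; {C, D, E}

Candidate key of the original relation: {A, B}.
{A, B, C, D, E, F}: {A, C, F} determines {A, C, D, E, F} here but is not a superkey — split on A, C, F --> D, E, giving {A, C, D, E, F} and {A, B, C, F}.
{A, C, D, E, F}: {C} determines {C, D, E} here but is not a superkey — split on C --> D, E, giving {C, D, E} and {A, C, F}.
{C, D, E} has no BCNF violation.
{A, C, F} has no BCNF violation.
{A, B, C, F} has no BCNF violation.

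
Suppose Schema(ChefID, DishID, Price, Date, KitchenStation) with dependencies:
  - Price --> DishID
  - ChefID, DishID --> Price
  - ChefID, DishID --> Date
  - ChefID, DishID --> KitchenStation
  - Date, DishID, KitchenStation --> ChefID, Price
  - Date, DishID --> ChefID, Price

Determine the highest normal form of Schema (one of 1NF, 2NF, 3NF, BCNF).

3NF

Candidate keys: {ChefID, DishID}, {ChefID, Price}, {Date, DishID}, {Date, Price}. Prime attributes: {ChefID, Date, DishID, Price}.
For Price --> DishID we have {Price}⁺ = {DishID, Price}; {Price} is not a superkey, so BCNF fails.
But every attribute on its right side ({DishID}) is prime, and the same holds for every other non-superkey FD, so 3NF still holds.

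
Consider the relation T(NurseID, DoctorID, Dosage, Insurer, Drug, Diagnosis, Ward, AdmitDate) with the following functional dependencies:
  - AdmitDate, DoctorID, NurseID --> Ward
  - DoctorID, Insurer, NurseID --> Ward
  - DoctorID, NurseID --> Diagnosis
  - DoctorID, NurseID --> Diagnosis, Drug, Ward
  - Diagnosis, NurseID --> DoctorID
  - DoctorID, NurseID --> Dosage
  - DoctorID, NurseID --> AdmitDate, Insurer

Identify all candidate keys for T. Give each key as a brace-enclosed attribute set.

No FD produces {NurseID}, so it must be in every candidate key.
Closure of {Diagnosis, NurseID} is {AdmitDate, Diagnosis, DoctorID, Dosage, Drug, Insurer, NurseID, Ward}, the whole schema; {Diagnosis, NurseID} is a candidate key.
Closure of {DoctorID, NurseID} is {AdmitDate, Diagnosis, DoctorID, Dosage, Drug, Insurer, NurseID, Ward}, the whole schema; {DoctorID, NurseID} is a candidate key.
Any other superkey properly contains one of these, so there are no further candidate keys.

{Diagnosis, NurseID}, {DoctorID, NurseID}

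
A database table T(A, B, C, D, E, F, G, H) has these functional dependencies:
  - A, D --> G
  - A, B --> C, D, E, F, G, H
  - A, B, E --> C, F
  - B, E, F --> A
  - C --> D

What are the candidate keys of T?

{A, B}, {B, E, F}

{B} never appears on the right of any FD, so every key must include it.
{A, B} is a candidate key since {A, B}⁺ = {A, B, C, D, E, F, G, H} covers every attribute.
{B, E, F} is a candidate key since {B, E, F}⁺ = {A, B, C, D, E, F, G, H} covers every attribute.
No proper subset of any of these is a key, and no other minimal superkey exists.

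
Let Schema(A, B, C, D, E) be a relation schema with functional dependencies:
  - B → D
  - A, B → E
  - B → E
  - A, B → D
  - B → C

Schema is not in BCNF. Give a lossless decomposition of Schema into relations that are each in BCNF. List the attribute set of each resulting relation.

{A, B}; {B, C, D, E}

Candidate key of the original relation: {A, B}.
Within {A, B, C, D, E}: {B}⁺ ∩ {A, B, C, D, E} = {B, C, D, E}, not the whole set, so B → C, D, E violates BCNF; decompose into {B, C, D, E} and {A, B}.
{B, C, D, E} is in BCNF.
{A, B} is in BCNF.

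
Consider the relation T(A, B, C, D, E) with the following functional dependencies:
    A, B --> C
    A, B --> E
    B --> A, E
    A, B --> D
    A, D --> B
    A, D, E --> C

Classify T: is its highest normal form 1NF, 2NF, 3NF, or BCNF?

Candidate keys: {A, D}, {B}. Prime attributes: {A, B, D}.
Each dependency's left side is a superkey — BCNF holds.

BCNF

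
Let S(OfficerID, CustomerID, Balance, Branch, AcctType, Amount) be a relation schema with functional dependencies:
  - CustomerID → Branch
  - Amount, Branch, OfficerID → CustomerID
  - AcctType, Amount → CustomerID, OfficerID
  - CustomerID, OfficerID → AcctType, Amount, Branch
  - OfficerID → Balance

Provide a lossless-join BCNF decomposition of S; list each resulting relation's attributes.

{AcctType, Amount, CustomerID, OfficerID}; {Balance, OfficerID}; {Branch, CustomerID}

Candidate keys of the original relation: {AcctType, Amount}, {Amount, Branch, OfficerID}, {CustomerID, OfficerID}.
Within {AcctType, Amount, Balance, Branch, CustomerID, OfficerID}: {CustomerID}⁺ ∩ {AcctType, Amount, Balance, Branch, CustomerID, OfficerID} = {Branch, CustomerID}, not the whole set, so CustomerID → Branch violates BCNF; decompose into {Branch, CustomerID} and {AcctType, Amount, Balance, CustomerID, OfficerID}.
{Branch, CustomerID} is in BCNF.
Within {AcctType, Amount, Balance, CustomerID, OfficerID}: {OfficerID}⁺ ∩ {AcctType, Amount, Balance, CustomerID, OfficerID} = {Balance, OfficerID}, not the whole set, so OfficerID → Balance violates BCNF; decompose into {Balance, OfficerID} and {AcctType, Amount, CustomerID, OfficerID}.
{Balance, OfficerID} is in BCNF.
{AcctType, Amount, CustomerID, OfficerID} is in BCNF.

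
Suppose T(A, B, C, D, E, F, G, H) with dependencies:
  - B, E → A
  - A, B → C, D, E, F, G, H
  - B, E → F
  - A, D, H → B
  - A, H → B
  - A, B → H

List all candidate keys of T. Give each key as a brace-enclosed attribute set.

Closure of {A, B} is {A, B, C, D, E, F, G, H}, the whole schema; {A, B} is a candidate key.
Closure of {A, H} is {A, B, C, D, E, F, G, H}, the whole schema; {A, H} is a candidate key.
Closure of {B, E} is {A, B, C, D, E, F, G, H}, the whole schema; {B, E} is a candidate key.
Any other superkey properly contains one of these, so there are no further candidate keys.

{A, B}, {A, H}, {B, E}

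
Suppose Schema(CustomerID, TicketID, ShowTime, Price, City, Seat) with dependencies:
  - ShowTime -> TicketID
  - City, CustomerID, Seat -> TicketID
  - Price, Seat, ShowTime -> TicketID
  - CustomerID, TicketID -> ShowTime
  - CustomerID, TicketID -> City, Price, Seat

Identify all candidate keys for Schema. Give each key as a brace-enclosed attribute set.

Attributes never on any right-hand side: {CustomerID} — every candidate key must contain it.
{CustomerID, ShowTime}⁺ = {City, CustomerID, Price, Seat, ShowTime, TicketID} — all of the relation — so {CustomerID, ShowTime} is a candidate key.
{CustomerID, TicketID}⁺ = {City, CustomerID, Price, Seat, ShowTime, TicketID} — all of the relation — so {CustomerID, TicketID} is a candidate key.
{City, CustomerID, Seat}⁺ = {City, CustomerID, Price, Seat, ShowTime, TicketID} — all of the relation — so {City, CustomerID, Seat} is a candidate key.
No proper subset of any of these is a key, and no other minimal superkey exists.

{City, CustomerID, Seat}, {CustomerID, ShowTime}, {CustomerID, TicketID}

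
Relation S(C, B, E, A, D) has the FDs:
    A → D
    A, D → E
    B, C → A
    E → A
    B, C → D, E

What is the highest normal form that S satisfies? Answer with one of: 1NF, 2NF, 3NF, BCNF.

2NF

Candidate key: {B, C}. Prime attributes: {B, C}.
A → D breaks BCNF: {A}⁺ = {A, D, E}, so {A} is not a superkey.
Because {D} is non-prime and the left side of A → D is not a superkey, the relation is not in 3NF.
No proper subset of a key has a non-prime attribute in its closure, so there is no partial dependency; 2NF holds.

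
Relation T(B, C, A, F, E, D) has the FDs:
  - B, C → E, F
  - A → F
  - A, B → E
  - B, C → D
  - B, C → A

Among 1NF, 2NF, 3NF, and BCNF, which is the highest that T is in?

Candidate key: {B, C}. Prime attributes: {B, C}.
A → F: {A}⁺ = {A, F}, which is not all of the attributes, so the left side is not a superkey — BCNF is violated.
Because {F} is non-prime and the left side of A → F is not a superkey, the relation is not in 3NF.
No non-prime attribute depends on a proper subset of any candidate key, so 2NF holds.

2NF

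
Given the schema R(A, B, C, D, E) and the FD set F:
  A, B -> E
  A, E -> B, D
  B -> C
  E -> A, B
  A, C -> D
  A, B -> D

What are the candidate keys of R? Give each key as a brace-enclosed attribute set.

{E}⁺ = {A, B, C, D, E} — all of the relation — so {E} is a candidate key.
{A, B}⁺ = {A, B, C, D, E} — all of the relation — so {A, B} is a candidate key.
No proper subset of any of these is a key, and no other minimal superkey exists.

{A, B}, {E}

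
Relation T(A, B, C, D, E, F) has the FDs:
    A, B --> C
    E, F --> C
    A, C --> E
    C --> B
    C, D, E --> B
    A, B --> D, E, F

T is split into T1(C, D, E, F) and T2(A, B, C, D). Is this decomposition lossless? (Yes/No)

T1 ∩ T2 = {C, D}; its closure under F is {B, C, D}.
T1 ⊄ {B, C, D} and T2 ⊄ {B, C, D}, so the split is lossy.

No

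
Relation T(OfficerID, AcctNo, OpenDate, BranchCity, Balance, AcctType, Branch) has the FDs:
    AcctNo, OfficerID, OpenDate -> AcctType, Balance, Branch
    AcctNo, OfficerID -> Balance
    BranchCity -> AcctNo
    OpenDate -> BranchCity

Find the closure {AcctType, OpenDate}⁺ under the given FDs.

Start with {AcctType, OpenDate}.
OpenDate -> BranchCity applies; add {BranchCity} → now {AcctType, BranchCity, OpenDate}.
BranchCity -> AcctNo applies; add {AcctNo} → now {AcctNo, AcctType, BranchCity, OpenDate}.
No further FD applies.

{AcctNo, AcctType, BranchCity, OpenDate}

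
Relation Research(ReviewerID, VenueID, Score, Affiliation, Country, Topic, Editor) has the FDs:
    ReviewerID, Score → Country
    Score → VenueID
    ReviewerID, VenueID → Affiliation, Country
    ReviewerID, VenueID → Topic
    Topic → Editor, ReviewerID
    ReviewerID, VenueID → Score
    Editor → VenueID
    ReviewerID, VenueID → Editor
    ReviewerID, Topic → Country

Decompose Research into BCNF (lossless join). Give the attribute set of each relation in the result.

{Affiliation, Country, Editor, ReviewerID, Score, Topic}; {Score, VenueID}

Candidate keys of the original relation: {Editor, ReviewerID}, {ReviewerID, Score}, {ReviewerID, VenueID}, {Topic}.
{Affiliation, Country, Editor, ReviewerID, Score, Topic, VenueID}: {Score} determines {Score, VenueID} here but is not a superkey — split on Score → VenueID, giving {Score, VenueID} and {Affiliation, Country, Editor, ReviewerID, Score, Topic}.
{Score, VenueID} is in BCNF.
{Affiliation, Country, Editor, ReviewerID, Score, Topic} is in BCNF.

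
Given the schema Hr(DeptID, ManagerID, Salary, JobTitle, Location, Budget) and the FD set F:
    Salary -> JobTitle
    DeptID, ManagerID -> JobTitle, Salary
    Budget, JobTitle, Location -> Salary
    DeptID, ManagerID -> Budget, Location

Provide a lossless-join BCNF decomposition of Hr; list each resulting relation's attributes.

{Budget, DeptID, Location, ManagerID, Salary}; {JobTitle, Salary}

Candidate key of the original relation: {DeptID, ManagerID}.
Within {Budget, DeptID, JobTitle, Location, ManagerID, Salary}: {Salary}⁺ ∩ {Budget, DeptID, JobTitle, Location, ManagerID, Salary} = {JobTitle, Salary}, not the whole set, so Salary -> JobTitle violates BCNF; decompose into {JobTitle, Salary} and {Budget, DeptID, Location, ManagerID, Salary}.
{JobTitle, Salary} is in BCNF.
{Budget, DeptID, Location, ManagerID, Salary} is in BCNF.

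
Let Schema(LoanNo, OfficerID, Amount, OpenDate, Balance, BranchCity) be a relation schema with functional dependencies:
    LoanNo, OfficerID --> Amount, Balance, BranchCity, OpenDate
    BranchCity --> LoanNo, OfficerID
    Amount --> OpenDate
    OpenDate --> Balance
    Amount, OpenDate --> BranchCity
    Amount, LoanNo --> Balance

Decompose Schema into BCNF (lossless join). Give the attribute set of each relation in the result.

{Amount, BranchCity, LoanNo, OfficerID, OpenDate}; {Balance, OpenDate}

Candidate keys of the original relation: {Amount}, {BranchCity}, {LoanNo, OfficerID}.
Within {Amount, Balance, BranchCity, LoanNo, OfficerID, OpenDate}: {OpenDate}⁺ ∩ {Amount, Balance, BranchCity, LoanNo, OfficerID, OpenDate} = {Balance, OpenDate}, not the whole set, so OpenDate --> Balance violates BCNF; decompose into {Balance, OpenDate} and {Amount, BranchCity, LoanNo, OfficerID, OpenDate}.
{Balance, OpenDate} is in BCNF.
{Amount, BranchCity, LoanNo, OfficerID, OpenDate} is in BCNF.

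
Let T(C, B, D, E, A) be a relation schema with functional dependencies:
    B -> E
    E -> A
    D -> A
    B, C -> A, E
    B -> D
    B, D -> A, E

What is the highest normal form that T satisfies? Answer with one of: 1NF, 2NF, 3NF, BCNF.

1NF

Candidate key: {B, C}. Prime attributes: {B, C}.
B -> E: {B}⁺ = {A, B, D, E}, which is not all of the attributes, so the left side is not a superkey — BCNF is violated.
Because {E} is non-prime and the left side of B -> E is not a superkey, the relation is not in 3NF.
Since {B} ⊂ {B, C} and {B}⁺ ⊇ {A, D, E} with {A, D, E} non-prime, there is a partial dependency; 2NF fails.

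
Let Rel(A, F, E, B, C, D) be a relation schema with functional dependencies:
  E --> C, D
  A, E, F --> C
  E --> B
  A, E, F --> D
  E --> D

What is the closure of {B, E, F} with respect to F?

{B, C, D, E, F}

Start with {B, E, F}.
E --> C, D applies; add {C, D} → now {B, C, D, E, F}.
No further FD applies.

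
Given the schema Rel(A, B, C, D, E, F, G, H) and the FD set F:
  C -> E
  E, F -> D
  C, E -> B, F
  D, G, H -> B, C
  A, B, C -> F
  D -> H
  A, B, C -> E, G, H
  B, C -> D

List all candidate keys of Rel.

Attributes never on any right-hand side: {A} — every candidate key must contain it.
{A, C} is a candidate key since {A, C}⁺ = {A, B, C, D, E, F, G, H} covers every attribute.
{A, D, G} is a candidate key since {A, D, G}⁺ = {A, B, C, D, E, F, G, H} covers every attribute.
{A, E, F, G} is a candidate key since {A, E, F, G}⁺ = {A, B, C, D, E, F, G, H} covers every attribute.
Any other superkey properly contains one of these, so there are no further candidate keys.

{A, C}, {A, D, G}, {A, E, F, G}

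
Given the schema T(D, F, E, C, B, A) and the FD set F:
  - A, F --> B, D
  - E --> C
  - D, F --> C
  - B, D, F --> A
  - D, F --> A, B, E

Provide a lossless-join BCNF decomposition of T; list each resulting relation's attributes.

{A, B, D, E, F}; {C, E}

Candidate keys of the original relation: {A, F}, {D, F}.
Within {A, B, C, D, E, F}: {E}⁺ ∩ {A, B, C, D, E, F} = {C, E}, not the whole set, so E --> C violates BCNF; decompose into {C, E} and {A, B, D, E, F}.
{C, E} is in BCNF.
{A, B, D, E, F} is in BCNF.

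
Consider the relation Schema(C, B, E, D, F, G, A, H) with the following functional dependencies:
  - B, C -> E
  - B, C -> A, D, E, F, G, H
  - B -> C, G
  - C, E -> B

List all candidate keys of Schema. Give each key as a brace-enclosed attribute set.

{B}, {C, E}

{B} is a candidate key since {B}⁺ = {A, B, C, D, E, F, G, H} covers every attribute.
{C, E} is a candidate key since {C, E}⁺ = {A, B, C, D, E, F, G, H} covers every attribute.
Any other superkey properly contains one of these, so there are no further candidate keys.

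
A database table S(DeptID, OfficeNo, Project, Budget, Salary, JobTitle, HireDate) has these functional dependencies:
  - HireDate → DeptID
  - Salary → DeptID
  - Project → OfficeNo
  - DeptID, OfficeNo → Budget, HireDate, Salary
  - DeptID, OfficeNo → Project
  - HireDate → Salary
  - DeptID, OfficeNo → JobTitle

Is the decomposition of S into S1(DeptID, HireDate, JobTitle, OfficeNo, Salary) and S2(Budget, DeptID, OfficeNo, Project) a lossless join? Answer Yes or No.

Yes

The shared attributes are {DeptID, OfficeNo} and {DeptID, OfficeNo}⁺ = {Budget, DeptID, HireDate, JobTitle, OfficeNo, Project, Salary}.
S1 is contained in that closure, so S1 ∩ S2 → S1 holds and the join is lossless.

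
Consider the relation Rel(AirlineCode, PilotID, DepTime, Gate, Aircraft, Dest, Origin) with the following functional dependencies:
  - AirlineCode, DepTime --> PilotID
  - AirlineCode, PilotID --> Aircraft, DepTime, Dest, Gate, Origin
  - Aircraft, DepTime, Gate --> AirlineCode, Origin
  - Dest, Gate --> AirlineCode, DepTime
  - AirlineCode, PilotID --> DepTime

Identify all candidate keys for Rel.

{AirlineCode, DepTime}⁺ = {Aircraft, AirlineCode, DepTime, Dest, Gate, Origin, PilotID} — all of the relation — so {AirlineCode, DepTime} is a candidate key.
{AirlineCode, PilotID}⁺ = {Aircraft, AirlineCode, DepTime, Dest, Gate, Origin, PilotID} — all of the relation — so {AirlineCode, PilotID} is a candidate key.
{Dest, Gate}⁺ = {Aircraft, AirlineCode, DepTime, Dest, Gate, Origin, PilotID} — all of the relation — so {Dest, Gate} is a candidate key.
{Aircraft, DepTime, Gate}⁺ = {Aircraft, AirlineCode, DepTime, Dest, Gate, Origin, PilotID} — all of the relation — so {Aircraft, DepTime, Gate} is a candidate key.
These are minimal and exhaustive — every other superkey contains one of them.

{Aircraft, DepTime, Gate}, {AirlineCode, DepTime}, {AirlineCode, PilotID}, {Dest, Gate}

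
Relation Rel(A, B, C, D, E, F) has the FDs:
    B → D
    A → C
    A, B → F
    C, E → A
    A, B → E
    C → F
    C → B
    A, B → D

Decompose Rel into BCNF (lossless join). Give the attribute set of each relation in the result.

Candidate keys of the original relation: {A}, {C, E}.
Within {A, B, C, D, E, F}: {B}⁺ ∩ {A, B, C, D, E, F} = {B, D}, not the whole set, so B → D violates BCNF; decompose into {B, D} and {A, B, C, E, F}.
{B, D}: every determinant is a superkey — BCNF.
Within {A, B, C, E, F}: {C}⁺ ∩ {A, B, C, E, F} = {B, C, F}, not the whole set, so C → B, F violates BCNF; decompose into {B, C, F} and {A, C, E}.
{B, C, F}: every determinant is a superkey — BCNF.
{A, C, E}: every determinant is a superkey — BCNF.

{A, C, E}; {B, C, F}; {B, D}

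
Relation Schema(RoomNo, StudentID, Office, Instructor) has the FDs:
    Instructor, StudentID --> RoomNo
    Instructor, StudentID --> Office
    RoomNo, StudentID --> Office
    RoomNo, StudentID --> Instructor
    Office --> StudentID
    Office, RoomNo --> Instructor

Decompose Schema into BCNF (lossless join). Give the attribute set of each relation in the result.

{Instructor, Office, RoomNo}; {Office, StudentID}

Candidate keys of the original relation: {Instructor, Office}, {Instructor, StudentID}, {Office, RoomNo}, {RoomNo, StudentID}.
In {Instructor, Office, RoomNo, StudentID}, {Office} is not a superkey ({Office}⁺ restricted to this set is {Office, StudentID}), so split on Office --> StudentID into {Office, StudentID} and {Instructor, Office, RoomNo}.
{Office, StudentID}: every determinant is a superkey — BCNF.
{Instructor, Office, RoomNo}: every determinant is a superkey — BCNF.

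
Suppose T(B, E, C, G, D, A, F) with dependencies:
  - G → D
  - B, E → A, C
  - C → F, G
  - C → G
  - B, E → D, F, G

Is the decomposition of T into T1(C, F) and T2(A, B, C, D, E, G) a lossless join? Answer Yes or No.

Common attributes: {C}; their closure is {C, D, F, G}.
T1 is contained in that closure, so T1 ∩ T2 → T1 holds and the join is lossless.

Yes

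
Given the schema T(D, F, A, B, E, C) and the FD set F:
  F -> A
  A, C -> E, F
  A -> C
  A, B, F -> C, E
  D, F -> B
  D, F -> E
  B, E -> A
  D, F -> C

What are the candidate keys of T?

No FD produces {D}, so it must be in every candidate key.
{A, D}⁺ = {A, B, C, D, E, F} — all of the relation — so {A, D} is a candidate key.
{D, F}⁺ = {A, B, C, D, E, F} — all of the relation — so {D, F} is a candidate key.
{B, D, E}⁺ = {A, B, C, D, E, F} — all of the relation — so {B, D, E} is a candidate key.
These are minimal and exhaustive — every other superkey contains one of them.

{A, D}, {B, D, E}, {D, F}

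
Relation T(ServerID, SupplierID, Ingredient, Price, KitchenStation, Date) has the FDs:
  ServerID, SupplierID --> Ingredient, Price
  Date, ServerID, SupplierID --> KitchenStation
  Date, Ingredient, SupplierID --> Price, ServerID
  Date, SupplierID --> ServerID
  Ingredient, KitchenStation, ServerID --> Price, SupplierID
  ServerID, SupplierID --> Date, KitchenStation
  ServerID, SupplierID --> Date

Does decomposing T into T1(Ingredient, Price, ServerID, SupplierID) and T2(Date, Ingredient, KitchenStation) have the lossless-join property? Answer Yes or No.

No

Common attributes: {Ingredient}; their closure is {Ingredient}.
Neither T1 nor T2 is contained in that closure, so the decomposition is lossy.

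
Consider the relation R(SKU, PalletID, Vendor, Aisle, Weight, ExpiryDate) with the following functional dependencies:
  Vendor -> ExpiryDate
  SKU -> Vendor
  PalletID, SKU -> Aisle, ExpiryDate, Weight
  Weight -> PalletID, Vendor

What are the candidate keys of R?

{PalletID, SKU}, {SKU, Weight}

Attributes never on any right-hand side: {SKU} — every candidate key must contain it.
{PalletID, SKU}⁺ = {Aisle, ExpiryDate, PalletID, SKU, Vendor, Weight}, which is every attribute, so {PalletID, SKU} is a candidate key.
{SKU, Weight}⁺ = {Aisle, ExpiryDate, PalletID, SKU, Vendor, Weight}, which is every attribute, so {SKU, Weight} is a candidate key.
No proper subset of any of these is a key, and no other minimal superkey exists.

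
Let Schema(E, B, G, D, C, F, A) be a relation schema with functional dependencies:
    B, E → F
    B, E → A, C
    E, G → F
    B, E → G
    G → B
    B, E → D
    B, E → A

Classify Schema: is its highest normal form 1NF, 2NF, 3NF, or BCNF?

3NF

Candidate keys: {B, E}, {E, G}. Prime attributes: {B, E, G}.
G → B breaks BCNF: {G}⁺ = {B, G}, so {G} is not a superkey.
Since {B} ⊆ prime attributes and every other non-superkey FD also has a prime right side, the schema is in 3NF.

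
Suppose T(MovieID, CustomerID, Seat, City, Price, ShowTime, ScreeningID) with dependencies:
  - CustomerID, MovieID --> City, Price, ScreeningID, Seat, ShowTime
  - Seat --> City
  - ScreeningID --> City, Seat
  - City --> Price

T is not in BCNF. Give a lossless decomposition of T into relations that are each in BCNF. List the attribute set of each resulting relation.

Candidate key of the original relation: {CustomerID, MovieID}.
In {City, CustomerID, MovieID, Price, ScreeningID, Seat, ShowTime}, {Seat} is not a superkey ({Seat}⁺ restricted to this set is {City, Price, Seat}), so split on Seat --> City, Price into {City, Price, Seat} and {CustomerID, MovieID, ScreeningID, Seat, ShowTime}.
In {City, Price, Seat}, {City} is not a superkey ({City}⁺ restricted to this set is {City, Price}), so split on City --> Price into {City, Price} and {City, Seat}.
{City, Price} has no BCNF violation.
{City, Seat} has no BCNF violation.
In {CustomerID, MovieID, ScreeningID, Seat, ShowTime}, {ScreeningID} is not a superkey ({ScreeningID}⁺ restricted to this set is {ScreeningID, Seat}), so split on ScreeningID --> Seat into {ScreeningID, Seat} and {CustomerID, MovieID, ScreeningID, ShowTime}.
{ScreeningID, Seat} has no BCNF violation.
{CustomerID, MovieID, ScreeningID, ShowTime} has no BCNF violation.

{City, Price}; {City, Seat}; {CustomerID, MovieID, ScreeningID, ShowTime}; {ScreeningID, Seat}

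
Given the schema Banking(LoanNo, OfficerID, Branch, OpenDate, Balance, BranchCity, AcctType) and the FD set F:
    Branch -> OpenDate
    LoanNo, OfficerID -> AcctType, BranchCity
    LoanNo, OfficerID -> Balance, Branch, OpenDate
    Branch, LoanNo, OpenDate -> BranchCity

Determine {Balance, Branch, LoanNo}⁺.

{Balance, Branch, BranchCity, LoanNo, OpenDate}

Start with {Balance, Branch, LoanNo}.
Branch -> OpenDate applies; add {OpenDate} → now {Balance, Branch, LoanNo, OpenDate}.
Branch, LoanNo, OpenDate -> BranchCity applies; add {BranchCity} → now {Balance, Branch, BranchCity, LoanNo, OpenDate}.
No further FD applies.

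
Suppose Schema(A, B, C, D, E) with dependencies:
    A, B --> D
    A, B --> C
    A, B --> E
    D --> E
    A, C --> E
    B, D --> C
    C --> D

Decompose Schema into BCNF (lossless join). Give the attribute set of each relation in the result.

Candidate key of the original relation: {A, B}.
Within {A, B, C, D, E}: {D}⁺ ∩ {A, B, C, D, E} = {D, E}, not the whole set, so D --> E violates BCNF; decompose into {D, E} and {A, B, C, D}.
{D, E}: every determinant is a superkey — BCNF.
Within {A, B, C, D}: {A, C}⁺ ∩ {A, B, C, D} = {A, C, D}, not the whole set, so A, C --> D violates BCNF; decompose into {A, C, D} and {A, B, C}.
Within {A, C, D}: {C}⁺ ∩ {A, C, D} = {C, D}, not the whole set, so C --> D violates BCNF; decompose into {C, D} and {A, C}.
{C, D}: every determinant is a superkey — BCNF.
{A, C}: every determinant is a superkey — BCNF.
{A, B, C}: every determinant is a superkey — BCNF.

{A, B, C}; {C, D}; {D, E}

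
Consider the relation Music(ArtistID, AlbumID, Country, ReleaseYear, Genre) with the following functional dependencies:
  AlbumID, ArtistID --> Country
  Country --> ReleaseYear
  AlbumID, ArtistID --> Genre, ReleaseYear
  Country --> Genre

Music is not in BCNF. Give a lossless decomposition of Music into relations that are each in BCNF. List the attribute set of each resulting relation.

Candidate key of the original relation: {AlbumID, ArtistID}.
In {AlbumID, ArtistID, Country, Genre, ReleaseYear}, {Country} is not a superkey ({Country}⁺ restricted to this set is {Country, Genre, ReleaseYear}), so split on Country --> Genre, ReleaseYear into {Country, Genre, ReleaseYear} and {AlbumID, ArtistID, Country}.
{Country, Genre, ReleaseYear} is in BCNF.
{AlbumID, ArtistID, Country} is in BCNF.

{AlbumID, ArtistID, Country}; {Country, Genre, ReleaseYear}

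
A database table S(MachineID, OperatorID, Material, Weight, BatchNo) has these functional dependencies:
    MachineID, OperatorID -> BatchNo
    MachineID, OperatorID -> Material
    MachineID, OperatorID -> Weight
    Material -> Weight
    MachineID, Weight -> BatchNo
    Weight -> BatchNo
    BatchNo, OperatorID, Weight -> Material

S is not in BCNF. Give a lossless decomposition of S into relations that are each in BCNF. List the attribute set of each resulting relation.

{BatchNo, Weight}; {MachineID, Material, OperatorID}; {Material, Weight}

Candidate key of the original relation: {MachineID, OperatorID}.
{BatchNo, MachineID, Material, OperatorID, Weight}: {Material} determines {BatchNo, Material, Weight} here but is not a superkey — split on Material -> BatchNo, Weight, giving {BatchNo, Material, Weight} and {MachineID, Material, OperatorID}.
{BatchNo, Material, Weight}: {Weight} determines {BatchNo, Weight} here but is not a superkey — split on Weight -> BatchNo, giving {BatchNo, Weight} and {Material, Weight}.
{BatchNo, Weight} has no BCNF violation.
{Material, Weight} has no BCNF violation.
{MachineID, Material, OperatorID} has no BCNF violation.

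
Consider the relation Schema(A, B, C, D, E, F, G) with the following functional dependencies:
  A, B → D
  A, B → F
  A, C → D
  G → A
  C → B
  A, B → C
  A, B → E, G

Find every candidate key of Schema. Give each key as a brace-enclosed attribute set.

{A, B}, {A, C}, {B, G}, {C, G}

{A, B}⁺ = {A, B, C, D, E, F, G} — all of the relation — so {A, B} is a candidate key.
{A, C}⁺ = {A, B, C, D, E, F, G} — all of the relation — so {A, C} is a candidate key.
{B, G}⁺ = {A, B, C, D, E, F, G} — all of the relation — so {B, G} is a candidate key.
{C, G}⁺ = {A, B, C, D, E, F, G} — all of the relation — so {C, G} is a candidate key.
These are minimal and exhaustive — every other superkey contains one of them.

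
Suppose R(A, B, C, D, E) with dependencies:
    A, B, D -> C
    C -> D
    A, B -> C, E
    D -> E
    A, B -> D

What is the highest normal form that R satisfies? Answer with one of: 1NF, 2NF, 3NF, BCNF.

2NF

Candidate key: {A, B}. Prime attributes: {A, B}.
For C -> D we have {C}⁺ = {C, D, E}; {C} is not a superkey, so BCNF fails.
C -> D has non-prime {D} on the right and a non-superkey on the left, so 3NF fails.
No non-prime attribute depends on a proper subset of any candidate key, so 2NF holds.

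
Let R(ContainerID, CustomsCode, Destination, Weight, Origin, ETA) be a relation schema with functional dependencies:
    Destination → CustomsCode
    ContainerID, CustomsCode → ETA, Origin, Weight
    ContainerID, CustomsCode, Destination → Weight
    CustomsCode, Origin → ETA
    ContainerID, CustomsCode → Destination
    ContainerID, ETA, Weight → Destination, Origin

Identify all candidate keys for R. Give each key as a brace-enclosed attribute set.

No FD produces {ContainerID}, so it must be in every candidate key.
{ContainerID, CustomsCode}⁺ = {ContainerID, CustomsCode, Destination, ETA, Origin, Weight}, which is every attribute, so {ContainerID, CustomsCode} is a candidate key.
{ContainerID, Destination}⁺ = {ContainerID, CustomsCode, Destination, ETA, Origin, Weight}, which is every attribute, so {ContainerID, Destination} is a candidate key.
{ContainerID, ETA, Weight}⁺ = {ContainerID, CustomsCode, Destination, ETA, Origin, Weight}, which is every attribute, so {ContainerID, ETA, Weight} is a candidate key.
Any other superkey properly contains one of these, so there are no further candidate keys.

{ContainerID, CustomsCode}, {ContainerID, Destination}, {ContainerID, ETA, Weight}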